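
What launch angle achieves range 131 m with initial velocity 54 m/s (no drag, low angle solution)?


sin(2*theta) = R*g/v0^2 = 131*9.81/54^2 = 0.44071, theta = arcsin(0.44071)/2 = 13.07°

13.07 degrees


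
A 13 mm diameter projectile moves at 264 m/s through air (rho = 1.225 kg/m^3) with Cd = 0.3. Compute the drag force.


A = pi*(d/2)^2 = pi*(13/2000)^2 = 1.32732e-04 m^2
Fd = 0.5*Cd*rho*A*v^2 = 0.5*0.3*1.225*1.32732e-04*264^2 = 1.7 N

1.7 N


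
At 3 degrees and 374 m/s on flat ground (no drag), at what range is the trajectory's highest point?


R = v0^2*sin(2*theta)/g = 374^2*sin(2*3°)/9.81 = 1490.42 m
apex_dist = R/2 = 1490.42/2 = 745.2 m

745.2 m


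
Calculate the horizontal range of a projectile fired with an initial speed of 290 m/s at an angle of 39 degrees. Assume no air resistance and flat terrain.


R = v0^2 * sin(2*theta) / g = 290^2 * sin(2*39°) / 9.81 = 8386 m

8386 m


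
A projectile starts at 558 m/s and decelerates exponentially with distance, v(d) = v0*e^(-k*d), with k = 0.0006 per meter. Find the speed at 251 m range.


v = v0*exp(-k*d) = 558*exp(-0.0006*251) = 480 m/s

480 m/s


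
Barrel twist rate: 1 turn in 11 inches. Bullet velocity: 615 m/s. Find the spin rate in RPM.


twist_m = 11*0.0254 = 0.2794 m
spin = v/twist = 615/0.2794 = 2201.145 rev/s
RPM = spin*60 = 2201.145*60 ≈ 132069 RPM

132069 RPM


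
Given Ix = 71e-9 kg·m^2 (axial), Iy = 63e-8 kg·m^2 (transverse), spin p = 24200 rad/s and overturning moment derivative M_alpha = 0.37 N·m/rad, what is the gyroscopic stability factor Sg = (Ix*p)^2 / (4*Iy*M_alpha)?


Sg = Ix^2 * p^2 / (4 * Iy * M_alpha) = (71e-9)^2 * 24200^2 / (4 * 63e-8 * 0.37) = 3.166

3.166


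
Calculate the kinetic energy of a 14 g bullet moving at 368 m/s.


E = 0.5*m*v^2 = 0.5*0.014*368^2 = 948 J

948 J


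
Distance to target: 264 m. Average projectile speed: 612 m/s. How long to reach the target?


t = d/v = 264/612 = 0.4314 s

0.4314 s


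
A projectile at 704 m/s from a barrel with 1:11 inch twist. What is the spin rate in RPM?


twist_m = 11*0.0254 = 0.2794 m
spin = v/twist = 704/0.2794 = 2519.685 rev/s
RPM = spin*60 = 2519.685*60 ≈ 151181 RPM

151181 RPM


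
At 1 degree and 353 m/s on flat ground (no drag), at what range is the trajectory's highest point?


R = v0^2*sin(2*theta)/g = 353^2*sin(2*1°)/9.81 = 443.302 m
apex_dist = R/2 = 443.302/2 = 221.7 m

221.7 m


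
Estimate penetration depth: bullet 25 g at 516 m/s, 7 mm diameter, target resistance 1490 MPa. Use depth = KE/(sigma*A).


A = pi*(d/2)^2 = pi*(7/2)^2 = 38.4845 mm^2
E = 0.5*m*v^2 = 0.5*0.025*516^2 = 3328.2 J
depth = E/(sigma*A) = 3328.2 J / (1490 MPa * 38.4845 mm^2) = 3328.2/(1490 * 38.4845) m = 0.0580413 m ≈ 58.04 mm

58.04 mm


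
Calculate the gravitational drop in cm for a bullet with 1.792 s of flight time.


drop = 0.5*g*t^2 = 0.5*9.81*1.792^2 = 15.7512 m ≈ 1575 cm

1575 cm


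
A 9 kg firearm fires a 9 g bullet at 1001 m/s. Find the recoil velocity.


v_recoil = m_p * v_p / m_gun = 0.009 * 1001 / 9 = 1.001 m/s

1.001 m/s


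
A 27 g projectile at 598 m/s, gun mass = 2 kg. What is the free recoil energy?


v_r = m_p*v_p/m_gun = 0.027*598/2 = 8.073 m/s, E_r = 0.5*m_gun*v_r^2 = 0.5*2*8.073^2 = 65.17 J

65.17 J


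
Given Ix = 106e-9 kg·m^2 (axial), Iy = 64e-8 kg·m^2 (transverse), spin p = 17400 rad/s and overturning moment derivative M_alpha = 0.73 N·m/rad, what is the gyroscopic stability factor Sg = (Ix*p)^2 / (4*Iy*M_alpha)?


Sg = Ix^2 * p^2 / (4 * Iy * M_alpha) = (106e-9)^2 * 17400^2 / (4 * 64e-8 * 0.73) = 1.82

1.82


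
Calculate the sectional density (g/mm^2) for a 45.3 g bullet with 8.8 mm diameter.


SD = m/d^2 = 45.3/8.8^2 = 0.585 g/mm^2

0.585 g/mm^2


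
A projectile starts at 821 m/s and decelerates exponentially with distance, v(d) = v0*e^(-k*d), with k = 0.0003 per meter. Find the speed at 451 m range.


v = v0*exp(-k*d) = 821*exp(-0.0003*451) = 717.1 m/s

717.1 m/s


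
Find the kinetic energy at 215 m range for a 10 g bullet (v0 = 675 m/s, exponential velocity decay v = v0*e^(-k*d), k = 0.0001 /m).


v = v0*exp(-k*d) = 675*exp(-0.0001*215) = 660.642 m/s
E = 0.5*m*v^2 = 0.5*0.01*660.642^2 = 2182 J

2182 J


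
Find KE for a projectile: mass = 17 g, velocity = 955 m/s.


E = 0.5*m*v^2 = 0.5*0.017*955^2 = 7752 J

7752 J


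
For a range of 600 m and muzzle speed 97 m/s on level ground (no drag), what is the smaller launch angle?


sin(2*theta) = R*g/v0^2 = 600*9.81/97^2 = 0.625571, theta = arcsin(0.625571)/2 = 19.36°

19.36 degrees


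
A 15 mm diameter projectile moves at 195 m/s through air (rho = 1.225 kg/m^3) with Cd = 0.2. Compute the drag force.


A = pi*(d/2)^2 = pi*(15/2000)^2 = 1.76715e-04 m^2
Fd = 0.5*Cd*rho*A*v^2 = 0.5*0.2*1.225*1.76715e-04*195^2 = 0.8231 N

0.8231 N


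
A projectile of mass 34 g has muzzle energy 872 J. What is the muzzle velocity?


v = sqrt(2*E/m) = sqrt(2*872/0.034) = 226.5 m/s

226.5 m/s


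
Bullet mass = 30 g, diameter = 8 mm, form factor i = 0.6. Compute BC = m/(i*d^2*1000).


BC = m/(i*d^2*1000) = 30/(0.6 * 8^2 * 1000) = 0.0007813

0.0007813


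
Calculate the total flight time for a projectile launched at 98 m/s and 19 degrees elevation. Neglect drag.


T = 2*v0*sin(theta)/g = 2*98*sin(19°)/9.81 = 6.505 s

6.505 s


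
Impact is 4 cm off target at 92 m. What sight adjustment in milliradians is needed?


1 mrad subtends 1 cm per 10 m of range, so adj = error_cm / (dist_m / 10) = 4 / (92/10) = 0.4348 mrad

0.4348 mrad


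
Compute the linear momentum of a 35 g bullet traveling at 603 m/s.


p = m*v = 0.035*603 = 21.11 kg·m/s

21.11 kg·m/s


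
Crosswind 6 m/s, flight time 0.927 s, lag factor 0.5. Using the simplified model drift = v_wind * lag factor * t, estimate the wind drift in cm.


drift = v_wind * lag * t = 6 * 0.5 * 0.927 = 2.781 m ≈ 278.1 cm

278.1 cm


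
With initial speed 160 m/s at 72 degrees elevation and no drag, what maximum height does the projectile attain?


H = (v0*sin(theta))^2 / (2g) = (160*sin(72°))^2 / (2*9.81) = 1180 m

1180 m


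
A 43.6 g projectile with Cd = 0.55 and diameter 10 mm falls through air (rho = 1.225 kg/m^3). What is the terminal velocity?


A = pi*(d/2)^2 = pi*(10/2000)^2 = 7.85398e-05 m^2
vt = sqrt(2mg/(Cd*rho*A)) = sqrt(2*0.0436*9.81/(0.55 * 1.225 * 7.85398e-05)) = 127.1 m/s

127.1 m/s


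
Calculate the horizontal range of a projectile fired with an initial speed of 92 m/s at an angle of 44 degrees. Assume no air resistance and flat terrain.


R = v0^2 * sin(2*theta) / g = 92^2 * sin(2*44°) / 9.81 = 862.3 m

862.3 m


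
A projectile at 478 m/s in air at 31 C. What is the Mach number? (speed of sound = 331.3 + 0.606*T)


a = 331.3 + 0.606*(31) = 350.086 m/s
M = v/a = 478/350.086 = 1.365

1.365


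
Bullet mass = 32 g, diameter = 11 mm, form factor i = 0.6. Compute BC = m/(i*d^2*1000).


BC = m/(i*d^2*1000) = 32/(0.6 * 11^2 * 1000) = 0.0004408

0.0004408


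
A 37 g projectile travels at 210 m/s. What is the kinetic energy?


E = 0.5*m*v^2 = 0.5*0.037*210^2 = 815.8 J

815.8 J


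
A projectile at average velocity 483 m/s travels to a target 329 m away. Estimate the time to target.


t = d/v = 329/483 = 0.6812 s

0.6812 s


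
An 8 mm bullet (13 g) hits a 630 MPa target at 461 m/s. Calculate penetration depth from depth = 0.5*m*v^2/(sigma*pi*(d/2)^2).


A = pi*(d/2)^2 = pi*(8/2)^2 = 50.2655 mm^2
E = 0.5*m*v^2 = 0.5*0.013*461^2 = 1381.39 J
depth = E/(sigma*A) = 1381.39 J / (630 MPa * 50.2655 mm^2) = 1381.39/(630 * 50.2655) m = 0.0436219 m ≈ 43.62 mm

43.62 mm


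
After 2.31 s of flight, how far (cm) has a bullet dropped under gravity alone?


drop = 0.5*g*t^2 = 0.5*9.81*2.31^2 = 26.1736 m ≈ 2617 cm

2617 cm


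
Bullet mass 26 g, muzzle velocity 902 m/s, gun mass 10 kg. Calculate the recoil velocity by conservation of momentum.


v_recoil = m_p * v_p / m_gun = 0.026 * 902 / 10 = 2.345 m/s

2.345 m/s


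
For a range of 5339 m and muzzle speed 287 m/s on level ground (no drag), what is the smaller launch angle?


sin(2*theta) = R*g/v0^2 = 5339*9.81/287^2 = 0.635865, theta = arcsin(0.635865)/2 = 19.74°

19.74 degrees


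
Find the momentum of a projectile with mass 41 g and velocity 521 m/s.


p = m*v = 0.041*521 = 21.36 kg·m/s

21.36 kg·m/s


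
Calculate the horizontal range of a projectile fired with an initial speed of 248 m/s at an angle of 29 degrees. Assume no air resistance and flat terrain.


R = v0^2 * sin(2*theta) / g = 248^2 * sin(2*29°) / 9.81 = 5317 m

5317 m


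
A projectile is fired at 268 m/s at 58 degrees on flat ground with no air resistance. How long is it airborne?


T = 2*v0*sin(theta)/g = 2*268*sin(58°)/9.81 = 46.34 s

46.34 s


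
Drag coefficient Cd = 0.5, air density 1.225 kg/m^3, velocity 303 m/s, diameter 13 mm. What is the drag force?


A = pi*(d/2)^2 = pi*(13/2000)^2 = 1.32732e-04 m^2
Fd = 0.5*Cd*rho*A*v^2 = 0.5*0.5*1.225*1.32732e-04*303^2 = 3.732 N

3.732 N


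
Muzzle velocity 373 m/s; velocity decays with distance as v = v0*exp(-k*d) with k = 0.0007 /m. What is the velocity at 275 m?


v = v0*exp(-k*d) = 373*exp(-0.0007*275) = 307.7 m/s

307.7 m/s


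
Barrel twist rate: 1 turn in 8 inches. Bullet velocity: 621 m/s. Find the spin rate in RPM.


twist_m = 8*0.0254 = 0.2032 m
spin = v/twist = 621/0.2032 = 3056.102 rev/s
RPM = spin*60 = 3056.102*60 ≈ 183366 RPM

183366 RPM


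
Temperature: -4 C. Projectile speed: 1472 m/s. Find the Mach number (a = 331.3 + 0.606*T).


a = 331.3 + 0.606*(-4) = 328.876 m/s
M = v/a = 1472/328.876 = 4.476

4.476


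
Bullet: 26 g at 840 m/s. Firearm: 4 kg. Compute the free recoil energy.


v_r = m_p*v_p/m_gun = 0.026*840/4 = 5.46 m/s, E_r = 0.5*m_gun*v_r^2 = 0.5*4*5.46^2 = 59.62 J

59.62 J


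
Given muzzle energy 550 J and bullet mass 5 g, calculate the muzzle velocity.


v = sqrt(2*E/m) = sqrt(2*550/0.005) = 469 m/s

469 m/s


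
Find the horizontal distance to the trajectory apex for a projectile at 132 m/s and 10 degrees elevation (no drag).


R = v0^2*sin(2*theta)/g = 132^2*sin(2*10°)/9.81 = 607.478 m
apex_dist = R/2 = 607.478/2 = 303.7 m

303.7 m


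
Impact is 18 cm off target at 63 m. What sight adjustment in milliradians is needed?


1 mrad subtends 1 cm per 10 m of range, so adj = error_cm / (dist_m / 10) = 18 / (63/10) = 2.857 mrad

2.857 mrad


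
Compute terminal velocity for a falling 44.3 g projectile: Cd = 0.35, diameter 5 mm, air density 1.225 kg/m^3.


A = pi*(d/2)^2 = pi*(5/2000)^2 = 1.96350e-05 m^2
vt = sqrt(2mg/(Cd*rho*A)) = sqrt(2*0.0443*9.81/(0.35 * 1.225 * 1.96350e-05)) = 321.3 m/s

321.3 m/s


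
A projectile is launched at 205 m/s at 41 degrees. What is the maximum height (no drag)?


H = (v0*sin(theta))^2 / (2g) = (205*sin(41°))^2 / (2*9.81) = 921.9 m

921.9 m


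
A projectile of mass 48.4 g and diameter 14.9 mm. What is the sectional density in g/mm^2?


SD = m/d^2 = 48.4/14.9^2 = 0.218 g/mm^2

0.218 g/mm^2


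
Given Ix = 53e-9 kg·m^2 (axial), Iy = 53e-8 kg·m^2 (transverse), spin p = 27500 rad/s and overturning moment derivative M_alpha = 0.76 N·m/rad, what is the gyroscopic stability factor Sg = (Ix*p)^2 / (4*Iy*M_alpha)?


Sg = Ix^2 * p^2 / (4 * Iy * M_alpha) = (53e-9)^2 * 27500^2 / (4 * 53e-8 * 0.76) = 1.318

1.318


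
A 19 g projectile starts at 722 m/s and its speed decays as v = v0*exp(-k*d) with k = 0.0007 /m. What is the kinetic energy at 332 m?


v = v0*exp(-k*d) = 722*exp(-0.0007*332) = 572.278 m/s
E = 0.5*m*v^2 = 0.5*0.019*572.278^2 = 3111 J

3111 J


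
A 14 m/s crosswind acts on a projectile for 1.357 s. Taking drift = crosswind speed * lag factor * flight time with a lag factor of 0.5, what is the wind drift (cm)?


drift = v_wind * lag * t = 14 * 0.5 * 1.357 = 9.499 m ≈ 949.9 cm

949.9 cm


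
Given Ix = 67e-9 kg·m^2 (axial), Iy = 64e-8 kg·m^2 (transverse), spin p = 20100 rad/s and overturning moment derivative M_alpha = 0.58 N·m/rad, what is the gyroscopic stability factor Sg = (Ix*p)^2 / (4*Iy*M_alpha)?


Sg = Ix^2 * p^2 / (4 * Iy * M_alpha) = (67e-9)^2 * 20100^2 / (4 * 64e-8 * 0.58) = 1.221

1.221


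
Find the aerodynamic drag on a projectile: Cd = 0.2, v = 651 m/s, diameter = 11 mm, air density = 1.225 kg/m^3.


A = pi*(d/2)^2 = pi*(11/2000)^2 = 9.50332e-05 m^2
Fd = 0.5*Cd*rho*A*v^2 = 0.5*0.2*1.225*9.50332e-05*651^2 = 4.934 N

4.934 N


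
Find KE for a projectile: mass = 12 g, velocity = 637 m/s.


E = 0.5*m*v^2 = 0.5*0.012*637^2 = 2435 J

2435 J


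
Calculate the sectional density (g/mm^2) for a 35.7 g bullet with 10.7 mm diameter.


SD = m/d^2 = 35.7/10.7^2 = 0.3118 g/mm^2

0.3118 g/mm^2


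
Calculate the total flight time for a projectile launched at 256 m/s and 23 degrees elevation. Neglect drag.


T = 2*v0*sin(theta)/g = 2*256*sin(23°)/9.81 = 20.39 s

20.39 s


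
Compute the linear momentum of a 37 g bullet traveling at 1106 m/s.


p = m*v = 0.037*1106 = 40.92 kg·m/s

40.92 kg·m/s


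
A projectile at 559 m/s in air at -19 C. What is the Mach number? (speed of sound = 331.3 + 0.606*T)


a = 331.3 + 0.606*(-19) = 319.786 m/s
M = v/a = 559/319.786 = 1.748

1.748


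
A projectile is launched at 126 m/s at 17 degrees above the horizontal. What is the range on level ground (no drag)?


R = v0^2 * sin(2*theta) / g = 126^2 * sin(2*17°) / 9.81 = 905 m

905 m


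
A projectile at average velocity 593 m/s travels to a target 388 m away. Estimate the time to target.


t = d/v = 388/593 = 0.6543 s

0.6543 s


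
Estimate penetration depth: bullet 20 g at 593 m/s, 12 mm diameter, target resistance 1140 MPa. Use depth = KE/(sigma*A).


A = pi*(d/2)^2 = pi*(12/2)^2 = 113.097 mm^2
E = 0.5*m*v^2 = 0.5*0.02*593^2 = 3516.49 J
depth = E/(sigma*A) = 3516.49 J / (1140 MPa * 113.097 mm^2) = 3516.49/(1140 * 113.097) m = 0.0272742 m ≈ 27.27 mm

27.27 mm


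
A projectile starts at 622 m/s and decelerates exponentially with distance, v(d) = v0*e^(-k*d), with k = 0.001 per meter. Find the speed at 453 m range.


v = v0*exp(-k*d) = 622*exp(-0.001*453) = 395.4 m/s

395.4 m/s


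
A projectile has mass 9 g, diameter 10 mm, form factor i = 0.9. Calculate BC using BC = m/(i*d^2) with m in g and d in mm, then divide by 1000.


BC = m/(i*d^2*1000) = 9/(0.9 * 10^2 * 1000) = 0.0001

0.0001


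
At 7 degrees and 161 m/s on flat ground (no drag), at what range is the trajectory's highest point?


R = v0^2*sin(2*theta)/g = 161^2*sin(2*7°)/9.81 = 639.231 m
apex_dist = R/2 = 639.231/2 = 319.6 m

319.6 m


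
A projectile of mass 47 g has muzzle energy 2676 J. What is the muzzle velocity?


v = sqrt(2*E/m) = sqrt(2*2676/0.047) = 337.4 m/s

337.4 m/s


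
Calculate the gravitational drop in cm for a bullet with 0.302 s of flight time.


drop = 0.5*g*t^2 = 0.5*9.81*0.302^2 = 0.447356 m ≈ 44.74 cm

44.74 cm


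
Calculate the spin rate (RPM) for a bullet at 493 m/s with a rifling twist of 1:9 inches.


twist_m = 9*0.0254 = 0.2286 m
spin = v/twist = 493/0.2286 = 2156.605 rev/s
RPM = spin*60 = 2156.605*60 ≈ 129396 RPM

129396 RPM


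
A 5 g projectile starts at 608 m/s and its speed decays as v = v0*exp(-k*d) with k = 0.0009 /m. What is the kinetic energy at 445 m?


v = v0*exp(-k*d) = 608*exp(-0.0009*445) = 407.351 m/s
E = 0.5*m*v^2 = 0.5*0.005*407.351^2 = 414.8 J

414.8 J


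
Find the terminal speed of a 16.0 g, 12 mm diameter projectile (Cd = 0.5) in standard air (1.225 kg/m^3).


A = pi*(d/2)^2 = pi*(12/2000)^2 = 1.13097e-04 m^2
vt = sqrt(2mg/(Cd*rho*A)) = sqrt(2*0.016*9.81/(0.5 * 1.225 * 1.13097e-04)) = 67.32 m/s

67.32 m/s


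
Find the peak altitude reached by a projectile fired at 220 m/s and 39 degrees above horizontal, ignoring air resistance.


H = (v0*sin(theta))^2 / (2g) = (220*sin(39°))^2 / (2*9.81) = 977 m

977 m


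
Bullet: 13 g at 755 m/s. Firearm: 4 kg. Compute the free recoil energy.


v_r = m_p*v_p/m_gun = 0.013*755/4 = 2.45375 m/s, E_r = 0.5*m_gun*v_r^2 = 0.5*4*2.45375^2 = 12.04 J

12.04 J


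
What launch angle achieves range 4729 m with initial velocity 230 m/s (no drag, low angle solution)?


sin(2*theta) = R*g/v0^2 = 4729*9.81/230^2 = 0.876966, theta = arcsin(0.876966)/2 = 30.64°

30.64 degrees


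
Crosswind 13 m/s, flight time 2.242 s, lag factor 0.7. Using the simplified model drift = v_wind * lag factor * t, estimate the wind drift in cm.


drift = v_wind * lag * t = 13 * 0.7 * 2.242 = 20.4022 m ≈ 2040 cm

2040 cm


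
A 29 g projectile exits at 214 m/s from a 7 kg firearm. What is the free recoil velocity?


v_recoil = m_p * v_p / m_gun = 0.029 * 214 / 7 = 0.8866 m/s

0.8866 m/s


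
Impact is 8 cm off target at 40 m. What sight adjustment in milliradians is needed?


1 mrad subtends 1 cm per 10 m of range, so adj = error_cm / (dist_m / 10) = 8 / (40/10) = 2 mrad

2 mrad


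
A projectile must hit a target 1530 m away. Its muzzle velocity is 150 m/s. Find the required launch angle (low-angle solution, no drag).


sin(2*theta) = R*g/v0^2 = 1530*9.81/150^2 = 0.66708, theta = arcsin(0.66708)/2 = 20.92°

20.92 degrees


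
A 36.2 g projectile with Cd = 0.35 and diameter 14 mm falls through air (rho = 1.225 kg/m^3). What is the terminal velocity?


A = pi*(d/2)^2 = pi*(14/2000)^2 = 1.53938e-04 m^2
vt = sqrt(2mg/(Cd*rho*A)) = sqrt(2*0.0362*9.81/(0.35 * 1.225 * 1.53938e-04)) = 103.7 m/s

103.7 m/s


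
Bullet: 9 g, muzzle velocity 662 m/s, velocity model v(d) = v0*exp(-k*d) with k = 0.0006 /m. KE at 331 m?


v = v0*exp(-k*d) = 662*exp(-0.0006*331) = 542.759 m/s
E = 0.5*m*v^2 = 0.5*0.009*542.759^2 = 1326 J

1326 J


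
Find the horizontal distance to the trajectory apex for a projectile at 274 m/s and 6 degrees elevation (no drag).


R = v0^2*sin(2*theta)/g = 274^2*sin(2*6°)/9.81 = 1591.15 m
apex_dist = R/2 = 1591.15/2 = 795.6 m

795.6 m


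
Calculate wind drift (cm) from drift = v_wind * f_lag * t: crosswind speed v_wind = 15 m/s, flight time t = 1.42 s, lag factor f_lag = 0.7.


drift = v_wind * lag * t = 15 * 0.7 * 1.42 = 14.91 m ≈ 1491 cm

1491 cm


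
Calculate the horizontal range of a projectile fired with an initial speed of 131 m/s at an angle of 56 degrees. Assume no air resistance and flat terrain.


R = v0^2 * sin(2*theta) / g = 131^2 * sin(2*56°) / 9.81 = 1622 m

1622 m


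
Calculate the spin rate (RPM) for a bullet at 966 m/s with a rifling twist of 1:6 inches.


twist_m = 6*0.0254 = 0.1524 m
spin = v/twist = 966/0.1524 = 6338.583 rev/s
RPM = spin*60 = 6338.583*60 ≈ 380315 RPM

380315 RPM


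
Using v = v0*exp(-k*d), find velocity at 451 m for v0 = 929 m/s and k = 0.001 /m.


v = v0*exp(-k*d) = 929*exp(-0.001*451) = 591.8 m/s

591.8 m/s


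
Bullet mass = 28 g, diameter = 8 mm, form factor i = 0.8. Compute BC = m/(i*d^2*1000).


BC = m/(i*d^2*1000) = 28/(0.8 * 8^2 * 1000) = 0.0005469

0.0005469


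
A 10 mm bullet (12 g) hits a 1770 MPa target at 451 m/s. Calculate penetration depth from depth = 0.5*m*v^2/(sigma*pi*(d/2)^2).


A = pi*(d/2)^2 = pi*(10/2)^2 = 78.5398 mm^2
E = 0.5*m*v^2 = 0.5*0.012*451^2 = 1220.41 J
depth = E/(sigma*A) = 1220.41 J / (1770 MPa * 78.5398 mm^2) = 1220.41/(1770 * 78.5398) m = 0.00877892 m ≈ 8.779 mm

8.779 mm


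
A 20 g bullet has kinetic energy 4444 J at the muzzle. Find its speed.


v = sqrt(2*E/m) = sqrt(2*4444/0.02) = 666.6 m/s

666.6 m/s


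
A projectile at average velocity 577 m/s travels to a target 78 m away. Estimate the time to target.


t = d/v = 78/577 = 0.1352 s

0.1352 s


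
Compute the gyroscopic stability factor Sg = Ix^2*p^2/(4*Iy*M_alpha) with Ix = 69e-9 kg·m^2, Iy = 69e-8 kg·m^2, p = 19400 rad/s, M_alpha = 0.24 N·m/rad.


Sg = Ix^2 * p^2 / (4 * Iy * M_alpha) = (69e-9)^2 * 19400^2 / (4 * 69e-8 * 0.24) = 2.705

2.705


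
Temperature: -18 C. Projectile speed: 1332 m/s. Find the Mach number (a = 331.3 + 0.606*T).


a = 331.3 + 0.606*(-18) = 320.392 m/s
M = v/a = 1332/320.392 = 4.157

4.157


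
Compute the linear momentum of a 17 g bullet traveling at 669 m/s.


p = m*v = 0.017*669 = 11.37 kg·m/s

11.37 kg·m/s


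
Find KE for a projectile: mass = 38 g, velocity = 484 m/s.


E = 0.5*m*v^2 = 0.5*0.038*484^2 = 4451 J

4451 J


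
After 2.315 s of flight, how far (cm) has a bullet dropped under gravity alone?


drop = 0.5*g*t^2 = 0.5*9.81*2.315^2 = 26.287 m ≈ 2629 cm

2629 cm


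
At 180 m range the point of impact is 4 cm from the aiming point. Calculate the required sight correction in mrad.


1 mrad subtends 1 cm per 10 m of range, so adj = error_cm / (dist_m / 10) = 4 / (180/10) = 0.2222 mrad

0.2222 mrad


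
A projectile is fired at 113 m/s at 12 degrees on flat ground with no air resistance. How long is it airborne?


T = 2*v0*sin(theta)/g = 2*113*sin(12°)/9.81 = 4.79 s

4.79 s


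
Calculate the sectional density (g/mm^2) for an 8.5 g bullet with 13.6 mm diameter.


SD = m/d^2 = 8.5/13.6^2 = 0.04596 g/mm^2

0.04596 g/mm^2


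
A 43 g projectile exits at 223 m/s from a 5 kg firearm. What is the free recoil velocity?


v_recoil = m_p * v_p / m_gun = 0.043 * 223 / 5 = 1.918 m/s

1.918 m/s


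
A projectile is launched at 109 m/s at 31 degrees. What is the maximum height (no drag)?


H = (v0*sin(theta))^2 / (2g) = (109*sin(31°))^2 / (2*9.81) = 160.6 m

160.6 m


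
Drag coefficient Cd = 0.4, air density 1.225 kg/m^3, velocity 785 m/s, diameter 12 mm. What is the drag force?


A = pi*(d/2)^2 = pi*(12/2000)^2 = 1.13097e-04 m^2
Fd = 0.5*Cd*rho*A*v^2 = 0.5*0.4*1.225*1.13097e-04*785^2 = 17.07 N

17.07 N


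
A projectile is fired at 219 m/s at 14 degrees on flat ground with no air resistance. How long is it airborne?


T = 2*v0*sin(theta)/g = 2*219*sin(14°)/9.81 = 10.8 s

10.8 s


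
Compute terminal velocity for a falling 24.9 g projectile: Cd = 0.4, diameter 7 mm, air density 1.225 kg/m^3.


A = pi*(d/2)^2 = pi*(7/2000)^2 = 3.84845e-05 m^2
vt = sqrt(2mg/(Cd*rho*A)) = sqrt(2*0.0249*9.81/(0.4 * 1.225 * 3.84845e-05)) = 161 m/s

161 m/s


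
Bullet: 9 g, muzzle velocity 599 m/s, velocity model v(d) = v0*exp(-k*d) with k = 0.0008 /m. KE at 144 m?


v = v0*exp(-k*d) = 599*exp(-0.0008*144) = 533.822 m/s
E = 0.5*m*v^2 = 0.5*0.009*533.822^2 = 1282 J

1282 J


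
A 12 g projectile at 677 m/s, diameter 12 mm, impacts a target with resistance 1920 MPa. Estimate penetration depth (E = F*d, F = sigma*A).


A = pi*(d/2)^2 = pi*(12/2)^2 = 113.097 mm^2
E = 0.5*m*v^2 = 0.5*0.012*677^2 = 2749.97 J
depth = E/(sigma*A) = 2749.97 J / (1920 MPa * 113.097 mm^2) = 2749.97/(1920 * 113.097) m = 0.0126641 m ≈ 12.66 mm

12.66 mm


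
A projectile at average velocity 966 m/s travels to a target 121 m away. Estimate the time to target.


t = d/v = 121/966 = 0.1253 s

0.1253 s


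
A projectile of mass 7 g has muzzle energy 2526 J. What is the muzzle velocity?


v = sqrt(2*E/m) = sqrt(2*2526/0.007) = 849.5 m/s

849.5 m/s


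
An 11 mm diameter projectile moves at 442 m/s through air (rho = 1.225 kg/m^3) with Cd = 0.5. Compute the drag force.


A = pi*(d/2)^2 = pi*(11/2000)^2 = 9.50332e-05 m^2
Fd = 0.5*Cd*rho*A*v^2 = 0.5*0.5*1.225*9.50332e-05*442^2 = 5.686 N

5.686 N


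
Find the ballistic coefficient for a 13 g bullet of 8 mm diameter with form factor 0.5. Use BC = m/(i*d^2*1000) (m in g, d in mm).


BC = m/(i*d^2*1000) = 13/(0.5 * 8^2 * 1000) = 0.0004062

0.0004062


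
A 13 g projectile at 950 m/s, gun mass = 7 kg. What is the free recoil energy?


v_r = m_p*v_p/m_gun = 0.013*950/7 = 1.76429 m/s, E_r = 0.5*m_gun*v_r^2 = 0.5*7*1.76429^2 = 10.89 J

10.89 J


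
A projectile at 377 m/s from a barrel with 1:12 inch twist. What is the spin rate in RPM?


twist_m = 12*0.0254 = 0.3048 m
spin = v/twist = 377/0.3048 = 1236.877 rev/s
RPM = spin*60 = 1236.877*60 ≈ 74213 RPM

74213 RPM


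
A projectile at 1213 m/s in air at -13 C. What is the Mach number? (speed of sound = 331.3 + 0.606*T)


a = 331.3 + 0.606*(-13) = 323.422 m/s
M = v/a = 1213/323.422 = 3.751

3.751


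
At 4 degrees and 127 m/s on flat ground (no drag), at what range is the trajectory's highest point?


R = v0^2*sin(2*theta)/g = 127^2*sin(2*4°)/9.81 = 228.82 m
apex_dist = R/2 = 228.82/2 = 114.4 m

114.4 m


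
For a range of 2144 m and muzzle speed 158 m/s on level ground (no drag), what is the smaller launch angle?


sin(2*theta) = R*g/v0^2 = 2144*9.81/158^2 = 0.842519, theta = arcsin(0.842519)/2 = 28.7°

28.7 degrees


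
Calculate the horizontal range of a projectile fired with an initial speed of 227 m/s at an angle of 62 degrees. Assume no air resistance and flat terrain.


R = v0^2 * sin(2*theta) / g = 227^2 * sin(2*62°) / 9.81 = 4355 m

4355 m


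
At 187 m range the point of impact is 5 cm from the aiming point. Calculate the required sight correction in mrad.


1 mrad subtends 1 cm per 10 m of range, so adj = error_cm / (dist_m / 10) = 5 / (187/10) = 0.2674 mrad

0.2674 mrad


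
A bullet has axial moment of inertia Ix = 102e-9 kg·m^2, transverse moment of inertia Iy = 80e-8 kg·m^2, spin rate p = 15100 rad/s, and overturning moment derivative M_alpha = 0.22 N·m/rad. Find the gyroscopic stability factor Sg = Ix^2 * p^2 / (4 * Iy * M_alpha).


Sg = Ix^2 * p^2 / (4 * Iy * M_alpha) = (102e-9)^2 * 15100^2 / (4 * 80e-8 * 0.22) = 3.37

3.37


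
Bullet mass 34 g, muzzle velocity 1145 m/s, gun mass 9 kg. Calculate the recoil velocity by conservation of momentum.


v_recoil = m_p * v_p / m_gun = 0.034 * 1145 / 9 = 4.326 m/s

4.326 m/s


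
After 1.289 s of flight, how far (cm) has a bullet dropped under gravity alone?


drop = 0.5*g*t^2 = 0.5*9.81*1.289^2 = 8.14976 m ≈ 815 cm

815 cm


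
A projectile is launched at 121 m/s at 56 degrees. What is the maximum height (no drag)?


H = (v0*sin(theta))^2 / (2g) = (121*sin(56°))^2 / (2*9.81) = 512.9 m

512.9 m


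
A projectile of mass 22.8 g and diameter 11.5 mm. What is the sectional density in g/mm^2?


SD = m/d^2 = 22.8/11.5^2 = 0.1724 g/mm^2

0.1724 g/mm^2


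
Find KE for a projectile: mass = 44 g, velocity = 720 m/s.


E = 0.5*m*v^2 = 0.5*0.044*720^2 = 11405 J

11405 J


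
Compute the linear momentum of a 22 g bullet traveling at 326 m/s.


p = m*v = 0.022*326 = 7.172 kg·m/s

7.172 kg·m/s


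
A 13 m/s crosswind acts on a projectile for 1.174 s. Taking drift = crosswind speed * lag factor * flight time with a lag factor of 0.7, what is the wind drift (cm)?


drift = v_wind * lag * t = 13 * 0.7 * 1.174 = 10.6834 m ≈ 1068 cm

1068 cm


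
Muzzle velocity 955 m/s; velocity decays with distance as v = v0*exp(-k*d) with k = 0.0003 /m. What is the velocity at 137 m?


v = v0*exp(-k*d) = 955*exp(-0.0003*137) = 916.5 m/s

916.5 m/s


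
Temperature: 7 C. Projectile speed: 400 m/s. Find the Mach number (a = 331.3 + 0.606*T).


a = 331.3 + 0.606*(7) = 335.542 m/s
M = v/a = 400/335.542 = 1.192

1.192


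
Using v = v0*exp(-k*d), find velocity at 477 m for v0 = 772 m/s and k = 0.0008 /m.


v = v0*exp(-k*d) = 772*exp(-0.0008*477) = 527.1 m/s

527.1 m/s


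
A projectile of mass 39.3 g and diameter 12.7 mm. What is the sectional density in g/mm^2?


SD = m/d^2 = 39.3/12.7^2 = 0.2437 g/mm^2

0.2437 g/mm^2


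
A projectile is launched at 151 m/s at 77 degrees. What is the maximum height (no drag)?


H = (v0*sin(theta))^2 / (2g) = (151*sin(77°))^2 / (2*9.81) = 1103 m

1103 m


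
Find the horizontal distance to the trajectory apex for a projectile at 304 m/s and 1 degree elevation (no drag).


R = v0^2*sin(2*theta)/g = 304^2*sin(2*1°)/9.81 = 328.774 m
apex_dist = R/2 = 328.774/2 = 164.4 m

164.4 m


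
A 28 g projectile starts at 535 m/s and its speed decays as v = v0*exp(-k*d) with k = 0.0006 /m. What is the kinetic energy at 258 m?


v = v0*exp(-k*d) = 535*exp(-0.0006*258) = 458.274 m/s
E = 0.5*m*v^2 = 0.5*0.028*458.274^2 = 2940 J

2940 J


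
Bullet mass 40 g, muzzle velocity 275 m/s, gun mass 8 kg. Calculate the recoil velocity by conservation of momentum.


v_recoil = m_p * v_p / m_gun = 0.04 * 275 / 8 = 1.375 m/s

1.375 m/s


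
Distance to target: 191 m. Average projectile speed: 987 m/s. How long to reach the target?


t = d/v = 191/987 = 0.1935 s

0.1935 s


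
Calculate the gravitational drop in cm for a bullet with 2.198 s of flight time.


drop = 0.5*g*t^2 = 0.5*9.81*2.198^2 = 23.6971 m ≈ 2370 cm

2370 cm


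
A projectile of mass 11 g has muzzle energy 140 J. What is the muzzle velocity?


v = sqrt(2*E/m) = sqrt(2*140/0.011) = 159.5 m/s

159.5 m/s


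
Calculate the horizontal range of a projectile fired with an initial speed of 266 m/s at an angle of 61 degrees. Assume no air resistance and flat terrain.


R = v0^2 * sin(2*theta) / g = 266^2 * sin(2*61°) / 9.81 = 6117 m

6117 m


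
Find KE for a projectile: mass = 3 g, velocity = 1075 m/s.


E = 0.5*m*v^2 = 0.5*0.003*1075^2 = 1733 J

1733 J


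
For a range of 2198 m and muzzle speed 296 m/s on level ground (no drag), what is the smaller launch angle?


sin(2*theta) = R*g/v0^2 = 2198*9.81/296^2 = 0.246101, theta = arcsin(0.246101)/2 = 7.123°

7.123 degrees


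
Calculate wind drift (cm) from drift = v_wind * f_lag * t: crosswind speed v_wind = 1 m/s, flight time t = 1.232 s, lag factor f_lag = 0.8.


drift = v_wind * lag * t = 1 * 0.8 * 1.232 = 0.9856 m ≈ 98.56 cm

98.56 cm


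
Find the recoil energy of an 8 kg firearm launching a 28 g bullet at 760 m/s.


v_r = m_p*v_p/m_gun = 0.028*760/8 = 2.66 m/s, E_r = 0.5*m_gun*v_r^2 = 0.5*8*2.66^2 = 28.3 J

28.3 J


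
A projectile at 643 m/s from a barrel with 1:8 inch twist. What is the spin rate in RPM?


twist_m = 8*0.0254 = 0.2032 m
spin = v/twist = 643/0.2032 = 3164.37 rev/s
RPM = spin*60 = 3164.37*60 ≈ 189862 RPM

189862 RPM


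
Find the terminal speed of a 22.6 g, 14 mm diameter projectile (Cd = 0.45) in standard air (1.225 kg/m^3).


A = pi*(d/2)^2 = pi*(14/2000)^2 = 1.53938e-04 m^2
vt = sqrt(2mg/(Cd*rho*A)) = sqrt(2*0.0226*9.81/(0.45 * 1.225 * 1.53938e-04)) = 72.29 m/s

72.29 m/s


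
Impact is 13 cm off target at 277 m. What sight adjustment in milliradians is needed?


1 mrad subtends 1 cm per 10 m of range, so adj = error_cm / (dist_m / 10) = 13 / (277/10) = 0.4693 mrad

0.4693 mrad


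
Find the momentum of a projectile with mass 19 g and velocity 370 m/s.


p = m*v = 0.019*370 = 7.03 kg·m/s

7.03 kg·m/s


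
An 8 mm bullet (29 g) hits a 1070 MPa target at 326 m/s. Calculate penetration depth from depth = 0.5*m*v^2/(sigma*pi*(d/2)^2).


A = pi*(d/2)^2 = pi*(8/2)^2 = 50.2655 mm^2
E = 0.5*m*v^2 = 0.5*0.029*326^2 = 1541 J
depth = E/(sigma*A) = 1541 J / (1070 MPa * 50.2655 mm^2) = 1541/(1070 * 50.2655) m = 0.0286516 m ≈ 28.65 mm

28.65 mm


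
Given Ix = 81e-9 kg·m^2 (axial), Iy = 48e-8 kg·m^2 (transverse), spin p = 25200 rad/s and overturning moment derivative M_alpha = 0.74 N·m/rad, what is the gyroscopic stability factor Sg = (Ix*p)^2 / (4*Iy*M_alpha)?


Sg = Ix^2 * p^2 / (4 * Iy * M_alpha) = (81e-9)^2 * 25200^2 / (4 * 48e-8 * 0.74) = 2.933

2.933


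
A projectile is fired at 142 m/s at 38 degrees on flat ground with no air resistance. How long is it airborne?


T = 2*v0*sin(theta)/g = 2*142*sin(38°)/9.81 = 17.82 s

17.82 s


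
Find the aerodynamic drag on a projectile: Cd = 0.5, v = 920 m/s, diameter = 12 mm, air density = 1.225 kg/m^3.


A = pi*(d/2)^2 = pi*(12/2000)^2 = 1.13097e-04 m^2
Fd = 0.5*Cd*rho*A*v^2 = 0.5*0.5*1.225*1.13097e-04*920^2 = 29.32 N

29.32 N


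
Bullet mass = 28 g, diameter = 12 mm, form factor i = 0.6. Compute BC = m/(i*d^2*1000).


BC = m/(i*d^2*1000) = 28/(0.6 * 12^2 * 1000) = 0.0003241

0.0003241


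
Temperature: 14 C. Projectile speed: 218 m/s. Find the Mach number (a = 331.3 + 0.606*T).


a = 331.3 + 0.606*(14) = 339.784 m/s
M = v/a = 218/339.784 = 0.6416

0.6416


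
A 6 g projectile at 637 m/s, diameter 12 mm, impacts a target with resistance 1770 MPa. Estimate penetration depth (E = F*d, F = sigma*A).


A = pi*(d/2)^2 = pi*(12/2)^2 = 113.097 mm^2
E = 0.5*m*v^2 = 0.5*0.006*637^2 = 1217.31 J
depth = E/(sigma*A) = 1217.31 J / (1770 MPa * 113.097 mm^2) = 1217.31/(1770 * 113.097) m = 0.00608099 m ≈ 6.081 mm

6.081 mm


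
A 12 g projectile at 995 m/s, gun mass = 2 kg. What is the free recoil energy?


v_r = m_p*v_p/m_gun = 0.012*995/2 = 5.97 m/s, E_r = 0.5*m_gun*v_r^2 = 0.5*2*5.97^2 = 35.64 J

35.64 J


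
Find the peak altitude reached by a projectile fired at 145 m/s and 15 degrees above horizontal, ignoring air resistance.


H = (v0*sin(theta))^2 / (2g) = (145*sin(15°))^2 / (2*9.81) = 71.78 m

71.78 m


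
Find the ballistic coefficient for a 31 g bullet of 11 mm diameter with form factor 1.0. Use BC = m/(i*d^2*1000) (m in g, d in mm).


BC = m/(i*d^2*1000) = 31/(1.0 * 11^2 * 1000) = 0.0002562

0.0002562


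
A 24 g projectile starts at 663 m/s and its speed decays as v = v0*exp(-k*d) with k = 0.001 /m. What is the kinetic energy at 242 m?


v = v0*exp(-k*d) = 663*exp(-0.001*242) = 520.492 m/s
E = 0.5*m*v^2 = 0.5*0.024*520.492^2 = 3251 J

3251 J


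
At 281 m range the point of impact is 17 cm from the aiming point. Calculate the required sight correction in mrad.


1 mrad subtends 1 cm per 10 m of range, so adj = error_cm / (dist_m / 10) = 17 / (281/10) = 0.605 mrad

0.605 mrad


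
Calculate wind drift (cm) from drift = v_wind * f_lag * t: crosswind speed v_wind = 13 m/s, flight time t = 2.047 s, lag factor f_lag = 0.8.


drift = v_wind * lag * t = 13 * 0.8 * 2.047 = 21.2888 m ≈ 2129 cm

2129 cm


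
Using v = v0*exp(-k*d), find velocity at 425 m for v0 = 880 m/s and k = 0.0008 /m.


v = v0*exp(-k*d) = 880*exp(-0.0008*425) = 626.4 m/s

626.4 m/s


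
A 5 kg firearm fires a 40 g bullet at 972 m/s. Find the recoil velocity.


v_recoil = m_p * v_p / m_gun = 0.04 * 972 / 5 = 7.776 m/s

7.776 m/s


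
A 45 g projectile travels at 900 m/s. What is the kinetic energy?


E = 0.5*m*v^2 = 0.5*0.045*900^2 = 18225 J

18225 J


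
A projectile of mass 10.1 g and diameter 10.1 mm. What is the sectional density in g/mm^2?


SD = m/d^2 = 10.1/10.1^2 = 0.09901 g/mm^2

0.09901 g/mm^2


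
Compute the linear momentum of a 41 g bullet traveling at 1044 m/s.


p = m*v = 0.041*1044 = 42.8 kg·m/s

42.8 kg·m/s


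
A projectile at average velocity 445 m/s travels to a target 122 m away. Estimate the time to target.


t = d/v = 122/445 = 0.2742 s

0.2742 s


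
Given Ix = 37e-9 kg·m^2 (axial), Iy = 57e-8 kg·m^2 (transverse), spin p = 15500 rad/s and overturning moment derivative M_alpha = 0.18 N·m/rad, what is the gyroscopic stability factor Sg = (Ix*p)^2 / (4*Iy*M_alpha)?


Sg = Ix^2 * p^2 / (4 * Iy * M_alpha) = (37e-9)^2 * 15500^2 / (4 * 57e-8 * 0.18) = 0.8014

0.8014


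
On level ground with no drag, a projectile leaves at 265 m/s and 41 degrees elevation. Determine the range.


R = v0^2 * sin(2*theta) / g = 265^2 * sin(2*41°) / 9.81 = 7089 m

7089 m


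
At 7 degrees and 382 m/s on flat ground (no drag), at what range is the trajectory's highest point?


R = v0^2*sin(2*theta)/g = 382^2*sin(2*7°)/9.81 = 3598.59 m
apex_dist = R/2 = 3598.59/2 = 1799 m

1799 m


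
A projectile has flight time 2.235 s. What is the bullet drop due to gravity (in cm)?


drop = 0.5*g*t^2 = 0.5*9.81*2.235^2 = 24.5016 m ≈ 2450 cm

2450 cm


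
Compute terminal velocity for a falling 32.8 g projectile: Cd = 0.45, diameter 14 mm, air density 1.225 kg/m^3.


A = pi*(d/2)^2 = pi*(14/2000)^2 = 1.53938e-04 m^2
vt = sqrt(2mg/(Cd*rho*A)) = sqrt(2*0.0328*9.81/(0.45 * 1.225 * 1.53938e-04)) = 87.08 m/s

87.08 m/s


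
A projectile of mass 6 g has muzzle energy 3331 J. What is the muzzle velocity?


v = sqrt(2*E/m) = sqrt(2*3331/0.006) = 1054 m/s

1054 m/s


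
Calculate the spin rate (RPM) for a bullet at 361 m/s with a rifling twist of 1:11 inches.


twist_m = 11*0.0254 = 0.2794 m
spin = v/twist = 361/0.2794 = 1292.054 rev/s
RPM = spin*60 = 1292.054*60 ≈ 77523 RPM

77523 RPM


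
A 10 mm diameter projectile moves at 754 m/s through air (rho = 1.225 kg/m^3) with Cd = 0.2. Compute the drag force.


A = pi*(d/2)^2 = pi*(10/2000)^2 = 7.85398e-05 m^2
Fd = 0.5*Cd*rho*A*v^2 = 0.5*0.2*1.225*7.85398e-05*754^2 = 5.47 N

5.47 N


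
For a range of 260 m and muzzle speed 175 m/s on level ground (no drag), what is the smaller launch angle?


sin(2*theta) = R*g/v0^2 = 260*9.81/175^2 = 0.0832849, theta = arcsin(0.0832849)/2 = 2.389°

2.389 degrees


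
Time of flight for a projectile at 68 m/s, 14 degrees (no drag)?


T = 2*v0*sin(theta)/g = 2*68*sin(14°)/9.81 = 3.354 s

3.354 s


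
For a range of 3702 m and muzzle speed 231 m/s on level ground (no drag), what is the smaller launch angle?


sin(2*theta) = R*g/v0^2 = 3702*9.81/231^2 = 0.680584, theta = arcsin(0.680584)/2 = 21.44°

21.44 degrees


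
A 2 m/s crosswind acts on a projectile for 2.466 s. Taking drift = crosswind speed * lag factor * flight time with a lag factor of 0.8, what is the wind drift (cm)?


drift = v_wind * lag * t = 2 * 0.8 * 2.466 = 3.9456 m ≈ 394.6 cm

394.6 cm


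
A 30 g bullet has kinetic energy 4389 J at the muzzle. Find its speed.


v = sqrt(2*E/m) = sqrt(2*4389/0.03) = 540.9 m/s

540.9 m/s


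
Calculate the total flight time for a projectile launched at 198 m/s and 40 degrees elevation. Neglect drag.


T = 2*v0*sin(theta)/g = 2*198*sin(40°)/9.81 = 25.95 s

25.95 s


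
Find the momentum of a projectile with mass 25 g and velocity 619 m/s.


p = m*v = 0.025*619 = 15.48 kg·m/s

15.48 kg·m/s


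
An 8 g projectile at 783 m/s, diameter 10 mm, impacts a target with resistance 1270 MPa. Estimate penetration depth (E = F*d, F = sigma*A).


A = pi*(d/2)^2 = pi*(10/2)^2 = 78.5398 mm^2
E = 0.5*m*v^2 = 0.5*0.008*783^2 = 2452.36 J
depth = E/(sigma*A) = 2452.36 J / (1270 MPa * 78.5398 mm^2) = 2452.36/(1270 * 78.5398) m = 0.0245861 m ≈ 24.59 mm

24.59 mm


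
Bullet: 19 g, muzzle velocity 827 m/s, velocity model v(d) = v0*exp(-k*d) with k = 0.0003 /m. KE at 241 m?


v = v0*exp(-k*d) = 827*exp(-0.0003*241) = 769.318 m/s
E = 0.5*m*v^2 = 0.5*0.019*769.318^2 = 5623 J

5623 J


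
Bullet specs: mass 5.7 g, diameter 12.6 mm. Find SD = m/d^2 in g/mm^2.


SD = m/d^2 = 5.7/12.6^2 = 0.0359 g/mm^2

0.0359 g/mm^2


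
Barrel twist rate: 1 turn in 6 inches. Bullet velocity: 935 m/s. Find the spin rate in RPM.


twist_m = 6*0.0254 = 0.1524 m
spin = v/twist = 935/0.1524 = 6135.171 rev/s
RPM = spin*60 = 6135.171*60 ≈ 368110 RPM

368110 RPM


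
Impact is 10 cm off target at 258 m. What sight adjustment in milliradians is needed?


1 mrad subtends 1 cm per 10 m of range, so adj = error_cm / (dist_m / 10) = 10 / (258/10) = 0.3876 mrad

0.3876 mrad


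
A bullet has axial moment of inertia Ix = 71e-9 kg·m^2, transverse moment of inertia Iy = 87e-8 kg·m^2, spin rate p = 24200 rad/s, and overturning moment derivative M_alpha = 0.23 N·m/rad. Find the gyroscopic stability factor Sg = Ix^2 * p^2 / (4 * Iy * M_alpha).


Sg = Ix^2 * p^2 / (4 * Iy * M_alpha) = (71e-9)^2 * 24200^2 / (4 * 87e-8 * 0.23) = 3.688

3.688


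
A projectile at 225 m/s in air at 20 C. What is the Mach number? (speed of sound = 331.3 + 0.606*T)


a = 331.3 + 0.606*(20) = 343.42 m/s
M = v/a = 225/343.42 = 0.6552

0.6552


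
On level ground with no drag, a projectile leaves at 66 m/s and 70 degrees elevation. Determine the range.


R = v0^2 * sin(2*theta) / g = 66^2 * sin(2*70°) / 9.81 = 285.4 m

285.4 m
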